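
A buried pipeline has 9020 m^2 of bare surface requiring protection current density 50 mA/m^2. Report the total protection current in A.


I = area * current density, then convert mA → A (÷1000)
I = 9020 * 50 / 1000 = 451.0 A

451.0 A


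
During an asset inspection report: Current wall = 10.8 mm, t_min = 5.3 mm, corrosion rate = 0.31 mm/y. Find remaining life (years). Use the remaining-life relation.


Apply the remaining-life relation: RL = (t_current − t_min) / CR
RL = (10.8 − 5.3) / 0.31 = 5.5 / 0.31 = 17.7 years

17.7 years


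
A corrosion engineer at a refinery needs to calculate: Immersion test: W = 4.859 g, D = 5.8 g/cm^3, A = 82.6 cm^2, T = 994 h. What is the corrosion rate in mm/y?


Apply the mm/y weight-loss relation: CR = 87600 * W / (D * A * T)
Numerator: 87600 * 4.859 = 425648.4
Denominator: 5.8 * 82.6 * 994 = 476205.52
CR = 425648.4 / 476205.52 = 0.89383 mm/y

0.89383 mm/y


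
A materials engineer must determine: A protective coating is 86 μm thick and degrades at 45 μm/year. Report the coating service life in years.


Service life = thickness / degradation rate
Life = 86 / 45 = 1.9 years

1.9 years


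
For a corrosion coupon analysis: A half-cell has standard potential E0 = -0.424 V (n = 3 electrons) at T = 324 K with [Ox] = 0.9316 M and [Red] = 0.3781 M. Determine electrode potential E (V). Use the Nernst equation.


Apply the Nernst equation: E = E0 + (RT/nF)*ln([Ox]/[Red])
Step 1: RT/nF = 8.314*324/(3*96485) = 0.00930623 V
Step 2: [Ox]/[Red] = 0.9316/0.3781 = 2.463898
Step 3: ln(2.463898) = 0.901745
Step 4: correction = 0.00930623 * 0.901745 = 0.0084 V
E = -0.424 + 0.0084 = -0.4156 V

-0.4156 V


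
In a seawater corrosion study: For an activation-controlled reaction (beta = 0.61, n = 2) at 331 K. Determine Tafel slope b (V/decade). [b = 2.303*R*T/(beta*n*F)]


Apply the Tafel slope relation: b = 2.303*R*T/(beta*n*F)
Numerator: 2.303 * 8.314 * 331 = 6337.7
Denominator: 0.61 * 2 * 96485 = 117711.7
b = 6337.7 / 117711.7 = 0.0538 V/decade

0.0538 V/decade


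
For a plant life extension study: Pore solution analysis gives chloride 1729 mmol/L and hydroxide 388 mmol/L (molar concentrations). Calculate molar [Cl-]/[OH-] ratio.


Threshold parameter = [Cl-] / [OH-] (molar basis; both in mmol/L, so units cancel)
Ratio = 1729 / 388 = 4.46

4.46


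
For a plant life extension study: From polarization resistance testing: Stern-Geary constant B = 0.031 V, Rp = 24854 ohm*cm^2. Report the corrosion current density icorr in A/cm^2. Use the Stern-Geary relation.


Apply the Stern-Geary relation: icorr = B / Rp
icorr = 0.031 / 24854 = 1.247×10^-6 A/cm^2

1.247×10^-6 A/cm^2


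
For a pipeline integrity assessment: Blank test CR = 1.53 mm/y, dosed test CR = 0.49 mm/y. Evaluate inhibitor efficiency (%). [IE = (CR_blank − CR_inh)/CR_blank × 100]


Apply the inhibitor-efficiency definition: IE = (CR_blank − CR_inh)/CR_blank × 100
IE = (1.53 − 0.49) / 1.53 × 100
IE = 1.04 / 1.53 × 100 = 68.0 %

68.0 %


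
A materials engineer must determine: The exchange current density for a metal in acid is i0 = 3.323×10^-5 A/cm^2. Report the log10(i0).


i0 = 3.323×10^-5 A/cm^2
log10(i0) = -4.478

-4.478


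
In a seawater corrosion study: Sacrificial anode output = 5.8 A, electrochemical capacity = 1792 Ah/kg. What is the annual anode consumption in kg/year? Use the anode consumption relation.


Annual consumption = current * hours per year / capacity
Rate = 5.8 * 8760 / 1792 = 28.4 kg/year

28.4 kg/year


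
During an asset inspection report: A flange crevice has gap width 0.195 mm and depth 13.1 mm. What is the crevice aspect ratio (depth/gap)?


Aspect ratio = depth / gap
Ratio = 13.1 / 0.195 = 67.2

67.2


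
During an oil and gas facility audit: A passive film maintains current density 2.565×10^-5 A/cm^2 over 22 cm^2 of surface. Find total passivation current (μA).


I = i_pass * A, then convert A → μA (×10^6)
I = 2.565×10^-5 * 22 * 10^6 = 564.3 μA

564.3 μA


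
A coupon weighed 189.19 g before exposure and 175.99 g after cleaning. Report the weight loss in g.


Weight loss = initial − final
WL = 189.19 − 175.99 = 13.2 g

13.2 g


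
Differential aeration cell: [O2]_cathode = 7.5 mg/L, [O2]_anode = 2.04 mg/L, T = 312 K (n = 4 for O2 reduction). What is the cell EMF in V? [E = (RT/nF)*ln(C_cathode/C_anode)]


Apply the Nernst concentration-cell relation: E = (RT/nF)*ln(C_cathode/C_anode)
RT/nF = 8.314*312/(4*96485) = 0.00672117 V
ln(7.5/2.04) = 1.30195
E = 0.00672117 * 1.30195 = 0.00875 V

0.00875 V


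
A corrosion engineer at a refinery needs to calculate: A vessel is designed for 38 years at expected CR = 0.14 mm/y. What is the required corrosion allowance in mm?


Corrosion allowance = CR × design life
CA = 0.14 * 38 = 5.32 mm

5.32 mm


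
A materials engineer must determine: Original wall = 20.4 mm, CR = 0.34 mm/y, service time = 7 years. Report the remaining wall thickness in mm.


Remaining wall = original − CR × time
t = 20.4 − 0.34*7 = 20.4 − 2.38 = 18.02 mm

18.02 mm


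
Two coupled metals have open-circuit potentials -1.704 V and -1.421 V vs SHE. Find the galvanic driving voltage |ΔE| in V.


Driving voltage is the absolute potential difference.
|ΔE| = |-1.704 − (-1.421)| = 0.283 V

0.283 V


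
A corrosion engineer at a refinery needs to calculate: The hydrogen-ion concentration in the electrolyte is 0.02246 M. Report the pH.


pH = −log10[H+]
pH = −log10(0.02246) = 1.65

1.65


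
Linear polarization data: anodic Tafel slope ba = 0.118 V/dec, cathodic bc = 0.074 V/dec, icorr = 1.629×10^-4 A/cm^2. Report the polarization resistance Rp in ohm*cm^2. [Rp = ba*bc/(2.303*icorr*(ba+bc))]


Apply the Stern-Geary equation: Rp = ba*bc / (2.303*icorr*(ba+bc))
ba*bc = 0.118*0.074 = 0.008732
ba+bc = 0.192; 2.303*icorr*(ba+bc) = 2.303*1.629×10^-4*0.192 = 7.203047×10^-5
Rp = 0.008732 / 7.203047×10^-5 = 121.23 ohm*cm^2

121.23 ohm*cm^2


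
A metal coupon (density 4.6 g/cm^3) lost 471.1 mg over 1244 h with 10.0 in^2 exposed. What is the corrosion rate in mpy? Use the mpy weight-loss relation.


Apply the mpy weight-loss relation: CR = 534 * W / (D * A * T)
Numerator: 534 * 471.1 = 251567.4
Denominator: 4.6 * 10.0 * 1244 = 57224.0
CR = 251567.4 / 57224.0 = 4.39619 mpy

4.39619 mpy


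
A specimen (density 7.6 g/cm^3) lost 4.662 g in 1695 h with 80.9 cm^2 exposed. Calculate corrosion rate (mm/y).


Apply the mm/y weight-loss relation: CR = 87600 * W / (D * A * T)
Numerator: 87600 * 4.662 = 408391.2
Denominator: 7.6 * 80.9 * 1695 = 1042153.8
CR = 408391.2 / 1042153.8 = 0.39187 mm/y

0.39187 mm/y


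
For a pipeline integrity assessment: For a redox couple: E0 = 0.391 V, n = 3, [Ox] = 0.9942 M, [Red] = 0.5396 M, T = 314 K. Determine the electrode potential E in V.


Apply the Nernst equation: E = E0 + (RT/nF)*ln([Ox]/[Red])
Step 1: RT/nF = 8.314*314/(3*96485) = 0.009019 V
Step 2: [Ox]/[Red] = 0.9942/0.5396 = 1.842476
Step 3: ln(1.842476) = 0.61111
Step 4: correction = 0.009019 * 0.61111 = 0.006 V
E = 0.391 + 0.006 = 0.397 V

0.397 V


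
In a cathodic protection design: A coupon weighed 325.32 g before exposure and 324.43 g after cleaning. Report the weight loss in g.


Weight loss = initial − final
WL = 325.32 − 324.43 = 0.89 g

0.89 g


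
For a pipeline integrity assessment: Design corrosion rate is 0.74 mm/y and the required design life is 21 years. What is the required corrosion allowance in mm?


Corrosion allowance = CR × design life
CA = 0.74 * 21 = 15.54 mm

15.54 mm


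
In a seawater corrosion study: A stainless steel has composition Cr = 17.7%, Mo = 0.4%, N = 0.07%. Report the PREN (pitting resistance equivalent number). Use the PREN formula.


Apply the PREN formula: PREN = Cr + 3.3*Mo + 16*N
PREN = 17.7 + 3.3*0.4 + 16*0.07
PREN = 17.7 + 1.32 + 1.12 = 20.14

20.14


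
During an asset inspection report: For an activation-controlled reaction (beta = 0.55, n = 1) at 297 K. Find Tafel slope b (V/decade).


Apply the Tafel slope relation: b = 2.303*R*T/(beta*n*F)
Numerator: 2.303 * 8.314 * 297 = 5686.7
Denominator: 0.55 * 1 * 96485 = 53066.75
b = 5686.7 / 53066.75 = 0.1072 V/decade

0.1072 V/decade


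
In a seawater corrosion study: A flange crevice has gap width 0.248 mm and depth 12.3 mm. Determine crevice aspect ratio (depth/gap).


Aspect ratio = depth / gap
Ratio = 12.3 / 0.248 = 49.6

49.6


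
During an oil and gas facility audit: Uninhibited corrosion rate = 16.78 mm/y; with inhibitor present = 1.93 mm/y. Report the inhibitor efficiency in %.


Apply the inhibitor-efficiency definition: IE = (CR_blank − CR_inh)/CR_blank × 100
IE = (16.78 − 1.93) / 16.78 × 100
IE = 14.85 / 16.78 × 100 = 88.5 %

88.5 %


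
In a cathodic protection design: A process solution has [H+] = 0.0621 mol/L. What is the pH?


pH = −log10[H+]
pH = −log10(0.0621) = 1.21

1.21


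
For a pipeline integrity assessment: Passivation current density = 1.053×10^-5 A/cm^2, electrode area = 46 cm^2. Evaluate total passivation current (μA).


I = i_pass * A, then convert A → μA (×10^6)
I = 1.053×10^-5 * 46 * 10^6 = 484.38 μA

484.38 μA


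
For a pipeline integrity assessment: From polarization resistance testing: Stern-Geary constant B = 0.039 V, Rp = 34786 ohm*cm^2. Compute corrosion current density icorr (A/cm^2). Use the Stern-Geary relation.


Apply the Stern-Geary relation: icorr = B / Rp
icorr = 0.039 / 34786 = 1.121×10^-6 A/cm^2

1.121×10^-6 A/cm^2


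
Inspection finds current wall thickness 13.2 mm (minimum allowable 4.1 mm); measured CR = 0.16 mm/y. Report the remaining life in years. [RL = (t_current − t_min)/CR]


Apply the remaining-life relation: RL = (t_current − t_min) / CR
RL = (13.2 − 4.1) / 0.16 = 9.1 / 0.16 = 56.9 years

56.9 years


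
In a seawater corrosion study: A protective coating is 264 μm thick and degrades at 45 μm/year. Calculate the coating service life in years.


Service life = thickness / degradation rate
Life = 264 / 45 = 5.9 years

5.9 years


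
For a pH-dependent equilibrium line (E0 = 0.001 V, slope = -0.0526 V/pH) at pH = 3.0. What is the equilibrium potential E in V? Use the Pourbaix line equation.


Apply the Pourbaix line equation: E = E0 + slope*pH
E = 0.001 + (-0.0526)*3.0 = 0.001 + (-0.1578) = -0.1568 V
Rounded to 3 decimal places: E = -0.157 V

-0.157 V


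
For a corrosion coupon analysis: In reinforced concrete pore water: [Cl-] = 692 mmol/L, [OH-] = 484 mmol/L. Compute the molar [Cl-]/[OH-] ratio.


Threshold parameter = [Cl-] / [OH-] (molar basis; both in mmol/L, so units cancel)
Ratio = 692 / 484 = 1.43

1.43


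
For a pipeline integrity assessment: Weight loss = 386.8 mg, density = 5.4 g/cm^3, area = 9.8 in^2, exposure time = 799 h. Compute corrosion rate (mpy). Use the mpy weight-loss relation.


Apply the mpy weight-loss relation: CR = 534 * W / (D * A * T)
Numerator: 534 * 386.8 = 206551.2
Denominator: 5.4 * 9.8 * 799 = 42283.08
CR = 206551.2 / 42283.08 = 4.885 mpy

4.885 mpy


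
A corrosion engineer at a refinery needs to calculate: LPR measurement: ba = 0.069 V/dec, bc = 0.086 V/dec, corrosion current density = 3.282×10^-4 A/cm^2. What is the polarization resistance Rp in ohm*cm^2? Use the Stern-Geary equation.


Apply the Stern-Geary equation: Rp = ba*bc / (2.303*icorr*(ba+bc))
ba*bc = 0.069*0.086 = 0.005934
ba+bc = 0.155; 2.303*icorr*(ba+bc) = 2.303*3.282×10^-4*0.155 = 1.1715591×10^-4
Rp = 0.005934 / 1.1715591×10^-4 = 50.7 ohm*cm^2

50.7 ohm*cm^2


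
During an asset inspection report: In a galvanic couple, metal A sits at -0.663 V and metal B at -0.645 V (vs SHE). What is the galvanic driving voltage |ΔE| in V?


Driving voltage is the absolute potential difference.
|ΔE| = |-0.663 − (-0.645)| = 0.018 V

0.018 V


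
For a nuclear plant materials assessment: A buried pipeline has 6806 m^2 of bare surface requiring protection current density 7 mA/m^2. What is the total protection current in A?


I = area * current density, then convert mA → A (÷1000)
I = 6806 * 7 / 1000 = 47.64 A

47.64 A


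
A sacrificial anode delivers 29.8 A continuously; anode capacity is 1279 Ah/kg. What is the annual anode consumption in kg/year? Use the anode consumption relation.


Annual consumption = current * hours per year / capacity
Rate = 29.8 * 8760 / 1279 = 204.1 kg/year

204.1 kg/year


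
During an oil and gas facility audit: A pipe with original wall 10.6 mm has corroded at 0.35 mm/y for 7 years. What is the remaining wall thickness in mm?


Remaining wall = original − CR × time
t = 10.6 − 0.35*7 = 10.6 − 2.45 = 8.15 mm

8.15 mm


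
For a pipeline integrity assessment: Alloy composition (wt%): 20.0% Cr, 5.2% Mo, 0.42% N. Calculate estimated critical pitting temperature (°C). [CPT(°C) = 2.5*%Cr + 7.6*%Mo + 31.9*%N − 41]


Apply the ASTM G48 empirical CPT estimate: CPT(°C) = 2.5*%Cr + 7.6*%Mo + 31.9*%N − 41
2.5*20.0 = 50; 7.6*5.2 = 39.52; 31.9*0.42 = 13.398
CPT = 50 + 39.52 + 13.398 − 41 = 61.918 °C
Rounded to 0.1 °C: CPT ≈ 61.9 °C

61.9 °C


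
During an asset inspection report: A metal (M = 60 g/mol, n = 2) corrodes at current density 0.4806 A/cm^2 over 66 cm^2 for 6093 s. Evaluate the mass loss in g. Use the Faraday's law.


Apply Faraday's law: m = i*A*t*M / (n*F)
Total charge passed Q = i*A*t = 0.4806*66*6093 = 193267.5228 C
m = Q*M/(n*F) = 193267.5228*60/(2*96485) = 60.09251 g

60.09251 g


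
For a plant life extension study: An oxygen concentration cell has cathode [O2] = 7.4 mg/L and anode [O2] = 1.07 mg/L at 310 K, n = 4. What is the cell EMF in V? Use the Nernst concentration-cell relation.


Apply the Nernst concentration-cell relation: E = (RT/nF)*ln(C_cathode/C_anode)
RT/nF = 8.314*310/(4*96485) = 0.00667808 V
ln(7.4/1.07) = 1.93382
E = 0.00667808 * 1.93382 = 0.01291 V

0.01291 V


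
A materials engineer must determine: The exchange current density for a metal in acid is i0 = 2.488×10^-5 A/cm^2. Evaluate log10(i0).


i0 = 2.488×10^-5 A/cm^2
log10(i0) = -4.604

-4.604


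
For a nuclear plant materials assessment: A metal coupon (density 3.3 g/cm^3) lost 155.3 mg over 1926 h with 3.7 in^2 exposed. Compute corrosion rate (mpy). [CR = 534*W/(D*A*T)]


Apply the mpy weight-loss relation: CR = 534 * W / (D * A * T)
Numerator: 534 * 155.3 = 82930.2
Denominator: 3.3 * 3.7 * 1926 = 23516.46
CR = 82930.2 / 23516.46 = 3.52647 mpy

3.52647 mpy


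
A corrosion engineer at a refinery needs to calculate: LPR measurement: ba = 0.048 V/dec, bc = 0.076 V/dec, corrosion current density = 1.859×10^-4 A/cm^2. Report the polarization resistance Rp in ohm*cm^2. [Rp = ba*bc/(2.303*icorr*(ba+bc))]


Apply the Stern-Geary equation: Rp = ba*bc / (2.303*icorr*(ba+bc))
ba*bc = 0.048*0.076 = 0.003648
ba+bc = 0.124; 2.303*icorr*(ba+bc) = 2.303*1.859×10^-4*0.124 = 5.3087835×10^-5
Rp = 0.003648 / 5.3087835×10^-5 = 68.72 ohm*cm^2

68.72 ohm*cm^2


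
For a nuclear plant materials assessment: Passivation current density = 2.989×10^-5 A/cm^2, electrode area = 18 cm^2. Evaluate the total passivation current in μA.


I = i_pass * A, then convert A → μA (×10^6)
I = 2.989×10^-5 * 18 * 10^6 = 538.02 μA

538.02 μA


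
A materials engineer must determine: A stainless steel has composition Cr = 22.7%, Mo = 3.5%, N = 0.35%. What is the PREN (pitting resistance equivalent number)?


Apply the PREN formula: PREN = Cr + 3.3*Mo + 16*N
PREN = 22.7 + 3.3*3.5 + 16*0.35
PREN = 22.7 + 11.55 + 5.6 = 39.85

39.85


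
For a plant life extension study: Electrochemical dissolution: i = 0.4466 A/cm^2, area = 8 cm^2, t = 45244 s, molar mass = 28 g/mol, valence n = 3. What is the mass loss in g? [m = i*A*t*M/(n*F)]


Apply Faraday's law: m = i*A*t*M / (n*F)
Total charge passed Q = i*A*t = 0.4466*8*45244 = 161647.7632 C
m = Q*M/(n*F) = 161647.7632*28/(3*96485) = 15.6368 g

15.6368 g


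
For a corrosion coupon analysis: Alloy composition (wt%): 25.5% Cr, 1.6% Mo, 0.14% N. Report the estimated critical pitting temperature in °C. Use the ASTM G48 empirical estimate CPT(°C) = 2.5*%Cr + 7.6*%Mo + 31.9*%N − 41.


Apply the ASTM G48 empirical CPT estimate: CPT(°C) = 2.5*%Cr + 7.6*%Mo + 31.9*%N − 41
2.5*25.5 = 63.75; 7.6*1.6 = 12.16; 31.9*0.14 = 4.466
CPT = 63.75 + 12.16 + 4.466 − 41 = 39.376 °C
Rounded to 0.1 °C: CPT ≈ 39.4 °C

39.4 °C


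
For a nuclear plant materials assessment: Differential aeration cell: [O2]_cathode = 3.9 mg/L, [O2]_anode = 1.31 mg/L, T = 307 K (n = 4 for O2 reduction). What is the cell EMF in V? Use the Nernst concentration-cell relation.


Apply the Nernst concentration-cell relation: E = (RT/nF)*ln(C_cathode/C_anode)
RT/nF = 8.314*307/(4*96485) = 0.00661346 V
ln(3.9/1.31) = 1.09095
E = 0.00661346 * 1.09095 = 0.00721 V

0.00721 V


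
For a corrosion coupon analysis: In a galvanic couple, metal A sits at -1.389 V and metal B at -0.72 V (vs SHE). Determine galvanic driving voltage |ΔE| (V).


Driving voltage is the absolute potential difference.
|ΔE| = |-1.389 − (-0.72)| = 0.669 V

0.669 V


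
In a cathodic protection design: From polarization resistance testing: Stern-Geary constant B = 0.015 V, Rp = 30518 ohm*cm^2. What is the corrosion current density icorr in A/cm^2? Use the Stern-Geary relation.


Apply the Stern-Geary relation: icorr = B / Rp
icorr = 0.015 / 30518 = 4.915×10^-7 A/cm^2

4.915×10^-7 A/cm^2


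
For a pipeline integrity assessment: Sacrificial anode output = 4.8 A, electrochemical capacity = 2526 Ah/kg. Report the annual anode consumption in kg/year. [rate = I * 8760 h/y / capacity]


Annual consumption = current * hours per year / capacity
Rate = 4.8 * 8760 / 2526 = 16.6 kg/year

16.6 kg/year


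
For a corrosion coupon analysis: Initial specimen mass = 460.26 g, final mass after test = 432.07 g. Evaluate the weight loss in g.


Weight loss = initial − final
WL = 460.26 − 432.07 = 28.19 g

28.19 g


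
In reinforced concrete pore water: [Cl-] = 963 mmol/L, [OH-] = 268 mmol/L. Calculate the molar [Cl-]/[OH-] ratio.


Threshold parameter = [Cl-] / [OH-] (molar basis; both in mmol/L, so units cancel)
Ratio = 963 / 268 = 3.59

3.59


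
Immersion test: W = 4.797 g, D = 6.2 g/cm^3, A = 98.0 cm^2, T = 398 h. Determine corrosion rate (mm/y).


Apply the mm/y weight-loss relation: CR = 87600 * W / (D * A * T)
Numerator: 87600 * 4.797 = 420217.2
Denominator: 6.2 * 98.0 * 398 = 241824.8
CR = 420217.2 / 241824.8 = 1.7377 mm/y

1.7377 mm/y


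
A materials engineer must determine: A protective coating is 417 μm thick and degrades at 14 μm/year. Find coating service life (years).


Service life = thickness / degradation rate
Life = 417 / 14 = 29.8 years

29.8 years


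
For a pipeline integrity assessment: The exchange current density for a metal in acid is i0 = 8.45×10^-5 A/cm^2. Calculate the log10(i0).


i0 = 8.45×10^-5 A/cm^2
log10(i0) = -4.073

-4.073


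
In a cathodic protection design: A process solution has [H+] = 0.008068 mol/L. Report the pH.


pH = −log10[H+]
pH = −log10(0.008068) = 2.09

2.09


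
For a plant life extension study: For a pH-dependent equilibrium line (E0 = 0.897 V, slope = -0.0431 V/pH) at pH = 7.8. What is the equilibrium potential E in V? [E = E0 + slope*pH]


Apply the Pourbaix line equation: E = E0 + slope*pH
E = 0.897 + (-0.0431)*7.8 = 0.897 + (-0.33618) = 0.56082 V
Rounded to 3 decimal places: E = 0.561 V

0.561 V


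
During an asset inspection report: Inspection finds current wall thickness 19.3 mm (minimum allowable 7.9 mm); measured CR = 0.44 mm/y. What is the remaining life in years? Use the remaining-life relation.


Apply the remaining-life relation: RL = (t_current − t_min) / CR
RL = (19.3 − 7.9) / 0.44 = 11.4 / 0.44 = 25.9 years

25.9 years


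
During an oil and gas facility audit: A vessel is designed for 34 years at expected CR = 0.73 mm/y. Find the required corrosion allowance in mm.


Corrosion allowance = CR × design life
CA = 0.73 * 34 = 24.82 mm

24.82 mm


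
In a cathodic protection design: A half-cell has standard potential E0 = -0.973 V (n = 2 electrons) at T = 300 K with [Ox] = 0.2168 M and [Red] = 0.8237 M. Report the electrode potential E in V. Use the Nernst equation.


Apply the Nernst equation: E = E0 + (RT/nF)*ln([Ox]/[Red])
Step 1: RT/nF = 8.314*300/(2*96485) = 0.01292533 V
Step 2: [Ox]/[Red] = 0.2168/0.8237 = 0.263203
Step 3: ln(0.263203) = -1.33483
Step 4: correction = 0.01292533 * -1.33483 = -0.0173 V
E = -0.973 + -0.0173 = -0.9903 V

-0.9903 V


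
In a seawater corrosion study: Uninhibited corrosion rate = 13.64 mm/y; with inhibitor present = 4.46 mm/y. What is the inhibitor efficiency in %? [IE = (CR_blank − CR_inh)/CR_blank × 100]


Apply the inhibitor-efficiency definition: IE = (CR_blank − CR_inh)/CR_blank × 100
IE = (13.64 − 4.46) / 13.64 × 100
IE = 9.18 / 13.64 × 100 = 67.3 %

67.3 %


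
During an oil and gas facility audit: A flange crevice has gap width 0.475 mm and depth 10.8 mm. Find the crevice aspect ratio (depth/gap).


Aspect ratio = depth / gap
Ratio = 10.8 / 0.475 = 22.7

22.7


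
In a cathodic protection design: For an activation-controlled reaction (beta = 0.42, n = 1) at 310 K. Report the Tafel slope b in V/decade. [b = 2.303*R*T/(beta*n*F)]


Apply the Tafel slope relation: b = 2.303*R*T/(beta*n*F)
Numerator: 2.303 * 8.314 * 310 = 5935.61
Denominator: 0.42 * 1 * 96485 = 40523.7
b = 5935.61 / 40523.7 = 0.146 V/decade

0.146 V/decade


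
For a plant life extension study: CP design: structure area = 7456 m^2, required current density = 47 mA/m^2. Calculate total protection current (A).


I = area * current density, then convert mA → A (÷1000)
I = 7456 * 47 / 1000 = 350.43 A

350.43 A


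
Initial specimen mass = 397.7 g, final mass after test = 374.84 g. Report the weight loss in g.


Weight loss = initial − final
WL = 397.7 − 374.84 = 22.86 g

22.86 g


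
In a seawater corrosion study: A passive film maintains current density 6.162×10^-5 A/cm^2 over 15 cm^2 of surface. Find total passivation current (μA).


I = i_pass * A, then convert A → μA (×10^6)
I = 6.162×10^-5 * 15 * 10^6 = 924.3 μA

924.3 μA


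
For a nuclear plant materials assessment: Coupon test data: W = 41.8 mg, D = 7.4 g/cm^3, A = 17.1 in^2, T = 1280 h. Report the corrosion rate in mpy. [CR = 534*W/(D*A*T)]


Apply the mpy weight-loss relation: CR = 534 * W / (D * A * T)
Numerator: 534 * 41.8 = 22321.2
Denominator: 7.4 * 17.1 * 1280 = 161971.2
CR = 22321.2 / 161971.2 = 0.13781 mpy

0.13781 mpy


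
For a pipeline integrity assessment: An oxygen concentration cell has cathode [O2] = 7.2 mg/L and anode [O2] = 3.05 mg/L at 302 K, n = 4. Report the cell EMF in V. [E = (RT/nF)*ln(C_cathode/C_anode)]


Apply the Nernst concentration-cell relation: E = (RT/nF)*ln(C_cathode/C_anode)
RT/nF = 8.314*302/(4*96485) = 0.00650575 V
ln(7.2/3.05) = 0.85894
E = 0.00650575 * 0.85894 = 0.00559 V

0.00559 V


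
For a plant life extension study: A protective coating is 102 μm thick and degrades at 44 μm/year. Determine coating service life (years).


Service life = thickness / degradation rate
Life = 102 / 44 = 2.3 years

2.3 years


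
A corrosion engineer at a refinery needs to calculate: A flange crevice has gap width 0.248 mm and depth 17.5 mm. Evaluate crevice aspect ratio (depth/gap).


Aspect ratio = depth / gap
Ratio = 17.5 / 0.248 = 70.6

70.6


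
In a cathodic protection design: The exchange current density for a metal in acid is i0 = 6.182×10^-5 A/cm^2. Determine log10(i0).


i0 = 6.182×10^-5 A/cm^2
log10(i0) = -4.209

-4.209


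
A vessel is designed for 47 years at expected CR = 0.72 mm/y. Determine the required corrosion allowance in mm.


Corrosion allowance = CR × design life
CA = 0.72 * 47 = 33.84 mm

33.84 mm


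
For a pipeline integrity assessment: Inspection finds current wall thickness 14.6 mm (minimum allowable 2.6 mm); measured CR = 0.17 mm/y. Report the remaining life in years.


Apply the remaining-life relation: RL = (t_current − t_min) / CR
RL = (14.6 − 2.6) / 0.17 = 12.0 / 0.17 = 70.6 years

70.6 years


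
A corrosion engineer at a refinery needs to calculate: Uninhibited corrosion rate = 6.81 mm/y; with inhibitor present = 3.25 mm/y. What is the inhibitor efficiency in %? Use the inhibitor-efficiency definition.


Apply the inhibitor-efficiency definition: IE = (CR_blank − CR_inh)/CR_blank × 100
IE = (6.81 − 3.25) / 6.81 × 100
IE = 3.56 / 6.81 × 100 = 52.3 %

52.3 %


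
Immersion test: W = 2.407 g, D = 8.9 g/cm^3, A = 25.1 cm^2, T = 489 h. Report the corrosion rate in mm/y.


Apply the mm/y weight-loss relation: CR = 87600 * W / (D * A * T)
Numerator: 87600 * 2.407 = 210853.2
Denominator: 8.9 * 25.1 * 489 = 109237.71
CR = 210853.2 / 109237.71 = 1.930224 mm/y

1.930224 mm/y


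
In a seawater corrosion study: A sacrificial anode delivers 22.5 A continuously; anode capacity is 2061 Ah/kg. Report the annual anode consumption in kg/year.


Annual consumption = current * hours per year / capacity
Rate = 22.5 * 8760 / 2061 = 95.6 kg/year

95.6 kg/year


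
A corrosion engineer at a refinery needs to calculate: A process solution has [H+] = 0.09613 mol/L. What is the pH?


pH = −log10[H+]
pH = −log10(0.09613) = 1.02

1.02


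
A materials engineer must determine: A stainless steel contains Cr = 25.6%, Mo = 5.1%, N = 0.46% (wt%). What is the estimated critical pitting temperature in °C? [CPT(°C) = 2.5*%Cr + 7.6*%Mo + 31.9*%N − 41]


Apply the ASTM G48 empirical CPT estimate: CPT(°C) = 2.5*%Cr + 7.6*%Mo + 31.9*%N − 41
2.5*25.6 = 64; 7.6*5.1 = 38.76; 31.9*0.46 = 14.674
CPT = 64 + 38.76 + 14.674 − 41 = 76.434 °C
Rounded to 0.1 °C: CPT ≈ 76.4 °C

76.4 °C


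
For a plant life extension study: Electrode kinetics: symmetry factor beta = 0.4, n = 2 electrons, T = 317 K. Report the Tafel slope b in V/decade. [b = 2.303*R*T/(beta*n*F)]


Apply the Tafel slope relation: b = 2.303*R*T/(beta*n*F)
Numerator: 2.303 * 8.314 * 317 = 6069.64
Denominator: 0.4 * 2 * 96485 = 77188.0
b = 6069.64 / 77188.0 = 0.0786 V/decade

0.0786 V/decade


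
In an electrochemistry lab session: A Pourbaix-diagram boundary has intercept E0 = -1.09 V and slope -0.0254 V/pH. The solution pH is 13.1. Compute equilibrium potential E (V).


Apply the Pourbaix line equation: E = E0 + slope*pH
E = -1.09 + (-0.0254)*13.1 = -1.09 + (-0.33274) = -1.42274 V
Rounded to 3 decimal places: E = -1.423 V

-1.423 V


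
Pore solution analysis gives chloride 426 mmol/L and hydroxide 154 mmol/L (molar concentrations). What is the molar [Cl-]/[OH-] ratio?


Threshold parameter = [Cl-] / [OH-] (molar basis; both in mmol/L, so units cancel)
Ratio = 426 / 154 = 2.77

2.77


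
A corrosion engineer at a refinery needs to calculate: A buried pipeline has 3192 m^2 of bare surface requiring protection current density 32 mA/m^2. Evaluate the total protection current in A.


I = area * current density, then convert mA → A (÷1000)
I = 3192 * 32 / 1000 = 102.14 A

102.14 A


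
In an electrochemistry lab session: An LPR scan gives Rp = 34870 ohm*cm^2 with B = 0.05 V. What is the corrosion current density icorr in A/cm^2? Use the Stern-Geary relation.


Apply the Stern-Geary relation: icorr = B / Rp
icorr = 0.05 / 34870 = 1.434×10^-6 A/cm^2

1.434×10^-6 A/cm^2


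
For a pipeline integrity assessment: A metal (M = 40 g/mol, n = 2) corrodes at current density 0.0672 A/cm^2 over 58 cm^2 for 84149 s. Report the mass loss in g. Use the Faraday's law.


Apply Faraday's law: m = i*A*t*M / (n*F)
Total charge passed Q = i*A*t = 0.0672*58*84149 = 327979.1424 C
m = Q*M/(n*F) = 327979.1424*40/(2*96485) = 67.986 g

67.986 g


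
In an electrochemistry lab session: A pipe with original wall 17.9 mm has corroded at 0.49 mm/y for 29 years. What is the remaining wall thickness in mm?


Remaining wall = original − CR × time
t = 17.9 − 0.49*29 = 17.9 − 14.21 = 3.69 mm

3.69 mm


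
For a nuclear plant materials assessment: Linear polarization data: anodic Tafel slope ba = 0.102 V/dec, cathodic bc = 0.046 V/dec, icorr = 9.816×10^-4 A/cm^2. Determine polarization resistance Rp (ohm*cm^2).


Apply the Stern-Geary equation: Rp = ba*bc / (2.303*icorr*(ba+bc))
ba*bc = 0.102*0.046 = 0.004692
ba+bc = 0.148; 2.303*icorr*(ba+bc) = 2.303*9.816×10^-4*0.148 = 3.3457247×10^-4
Rp = 0.004692 / 3.3457247×10^-4 = 14.02 ohm*cm^2

14.02 ohm*cm^2


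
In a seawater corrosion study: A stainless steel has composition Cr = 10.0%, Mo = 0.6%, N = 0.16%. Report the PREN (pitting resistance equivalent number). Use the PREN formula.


Apply the PREN formula: PREN = Cr + 3.3*Mo + 16*N
PREN = 10.0 + 3.3*0.6 + 16*0.16
PREN = 10.0 + 1.98 + 2.56 = 14.54

14.54


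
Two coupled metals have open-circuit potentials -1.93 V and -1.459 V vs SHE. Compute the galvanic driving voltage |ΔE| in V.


Driving voltage is the absolute potential difference.
|ΔE| = |-1.93 − (-1.459)| = 0.471 V

0.471 V


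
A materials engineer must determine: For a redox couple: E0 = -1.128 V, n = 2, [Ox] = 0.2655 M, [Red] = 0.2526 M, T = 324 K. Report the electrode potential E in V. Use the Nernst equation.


Apply the Nernst equation: E = E0 + (RT/nF)*ln([Ox]/[Red])
Step 1: RT/nF = 8.314*324/(2*96485) = 0.01395935 V
Step 2: [Ox]/[Red] = 0.2655/0.2526 = 1.051069
Step 3: ln(1.051069) = 0.049808
Step 4: correction = 0.01395935 * 0.049808 = 0.001 V
E = -1.128 + 0.001 = -1.127 V

-1.127 V


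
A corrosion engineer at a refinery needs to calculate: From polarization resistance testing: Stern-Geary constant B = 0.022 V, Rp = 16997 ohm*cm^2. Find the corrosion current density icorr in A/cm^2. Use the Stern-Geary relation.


Apply the Stern-Geary relation: icorr = B / Rp
icorr = 0.022 / 16997 = 1.294×10^-6 A/cm^2

1.294×10^-6 A/cm^2


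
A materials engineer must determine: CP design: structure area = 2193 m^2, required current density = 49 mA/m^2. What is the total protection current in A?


I = area * current density, then convert mA → A (÷1000)
I = 2193 * 49 / 1000 = 107.46 A

107.46 A


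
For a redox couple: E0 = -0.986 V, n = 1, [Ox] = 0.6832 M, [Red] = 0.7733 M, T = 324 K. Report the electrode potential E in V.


Apply the Nernst equation: E = E0 + (RT/nF)*ln([Ox]/[Red])
Step 1: RT/nF = 8.314*324/(1*96485) = 0.0279187 V
Step 2: [Ox]/[Red] = 0.6832/0.7733 = 0.883486
Step 3: ln(0.883486) = -0.12388
Step 4: correction = 0.0279187 * -0.12388 = -0.003 V
E = -0.986 + -0.003 = -0.989 V

-0.989 V


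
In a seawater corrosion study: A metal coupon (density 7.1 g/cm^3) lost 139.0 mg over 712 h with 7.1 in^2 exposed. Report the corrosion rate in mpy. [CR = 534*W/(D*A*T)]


Apply the mpy weight-loss relation: CR = 534 * W / (D * A * T)
Numerator: 534 * 139.0 = 74226.0
Denominator: 7.1 * 7.1 * 712 = 35891.92
CR = 74226.0 / 35891.92 = 2.068 mpy

2.068 mpy


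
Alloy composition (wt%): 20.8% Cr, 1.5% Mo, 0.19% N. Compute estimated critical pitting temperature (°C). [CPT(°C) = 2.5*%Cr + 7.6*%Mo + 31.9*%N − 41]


Apply the ASTM G48 empirical CPT estimate: CPT(°C) = 2.5*%Cr + 7.6*%Mo + 31.9*%N − 41
2.5*20.8 = 52; 7.6*1.5 = 11.4; 31.9*0.19 = 6.061
CPT = 52 + 11.4 + 6.061 − 41 = 28.461 °C
Rounded to 0.1 °C: CPT ≈ 28.5 °C

28.5 °C


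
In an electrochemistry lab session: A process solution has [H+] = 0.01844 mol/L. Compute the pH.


pH = −log10[H+]
pH = −log10(0.01844) = 1.73

1.73


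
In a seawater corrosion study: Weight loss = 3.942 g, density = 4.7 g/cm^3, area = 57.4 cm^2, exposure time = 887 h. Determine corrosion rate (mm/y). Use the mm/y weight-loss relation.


Apply the mm/y weight-loss relation: CR = 87600 * W / (D * A * T)
Numerator: 87600 * 3.942 = 345319.2
Denominator: 4.7 * 57.4 * 887 = 239294.86
CR = 345319.2 / 239294.86 = 1.44307 mm/y

1.44307 mm/y


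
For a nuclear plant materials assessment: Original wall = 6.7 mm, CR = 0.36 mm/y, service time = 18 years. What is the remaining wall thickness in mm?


Remaining wall = original − CR × time
t = 6.7 − 0.36*18 = 6.7 − 6.48 = 0.22 mm

0.22 mm


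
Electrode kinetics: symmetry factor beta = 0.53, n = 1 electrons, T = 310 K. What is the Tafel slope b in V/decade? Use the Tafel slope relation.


Apply the Tafel slope relation: b = 2.303*R*T/(beta*n*F)
Numerator: 2.303 * 8.314 * 310 = 5935.61
Denominator: 0.53 * 1 * 96485 = 51137.05
b = 5935.61 / 51137.05 = 0.116 V/decade

0.116 V/decade


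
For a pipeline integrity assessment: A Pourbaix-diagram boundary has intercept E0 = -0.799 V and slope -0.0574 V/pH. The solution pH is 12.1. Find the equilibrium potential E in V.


Apply the Pourbaix line equation: E = E0 + slope*pH
E = -0.799 + (-0.0574)*12.1 = -0.799 + (-0.69454) = -1.49354 V
Rounded to 3 decimal places: E = -1.494 V

-1.494 V


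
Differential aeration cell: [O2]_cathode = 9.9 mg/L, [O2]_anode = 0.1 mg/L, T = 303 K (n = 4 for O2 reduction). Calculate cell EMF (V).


Apply the Nernst concentration-cell relation: E = (RT/nF)*ln(C_cathode/C_anode)
RT/nF = 8.314*303/(4*96485) = 0.00652729 V
ln(9.9/0.1) = 4.59512
E = 0.00652729 * 4.59512 = 0.02999 V

0.02999 V


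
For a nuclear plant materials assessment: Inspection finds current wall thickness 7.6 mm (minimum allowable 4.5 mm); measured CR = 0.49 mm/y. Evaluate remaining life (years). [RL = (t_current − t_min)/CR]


Apply the remaining-life relation: RL = (t_current − t_min) / CR
RL = (7.6 − 4.5) / 0.49 = 3.1 / 0.49 = 6.3 years

6.3 years


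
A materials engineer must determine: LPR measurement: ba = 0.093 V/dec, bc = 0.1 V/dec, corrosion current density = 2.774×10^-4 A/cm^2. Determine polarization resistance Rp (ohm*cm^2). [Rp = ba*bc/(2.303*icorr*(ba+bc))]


Apply the Stern-Geary equation: Rp = ba*bc / (2.303*icorr*(ba+bc))
ba*bc = 0.093*0.1 = 0.0093
ba+bc = 0.193; 2.303*icorr*(ba+bc) = 2.303*2.774×10^-4*0.193 = 1.2329847×10^-4
Rp = 0.0093 / 1.2329847×10^-4 = 75.43 ohm*cm^2

75.43 ohm*cm^2


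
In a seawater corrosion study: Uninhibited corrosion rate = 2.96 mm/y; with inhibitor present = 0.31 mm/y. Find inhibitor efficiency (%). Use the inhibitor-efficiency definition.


Apply the inhibitor-efficiency definition: IE = (CR_blank − CR_inh)/CR_blank × 100
IE = (2.96 − 0.31) / 2.96 × 100
IE = 2.65 / 2.96 × 100 = 89.5 %

89.5 %


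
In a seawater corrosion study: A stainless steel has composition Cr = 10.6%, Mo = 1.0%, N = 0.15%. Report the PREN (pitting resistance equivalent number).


Apply the PREN formula: PREN = Cr + 3.3*Mo + 16*N
PREN = 10.6 + 3.3*1.0 + 16*0.15
PREN = 10.6 + 3.3 + 2.4 = 16.3

16.3


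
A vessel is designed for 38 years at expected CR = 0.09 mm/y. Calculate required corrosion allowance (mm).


Corrosion allowance = CR × design life
CA = 0.09 * 38 = 3.42 mm

3.42 mm


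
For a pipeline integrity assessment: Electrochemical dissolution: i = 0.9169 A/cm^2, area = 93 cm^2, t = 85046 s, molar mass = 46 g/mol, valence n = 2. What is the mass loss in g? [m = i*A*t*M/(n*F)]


Apply Faraday's law: m = i*A*t*M / (n*F)
Total charge passed Q = i*A*t = 0.9169*93*85046 = 7252016.9982 C
m = Q*M/(n*F) = 7252016.9982*46/(2*96485) = 1728.729 g

1728.729 g


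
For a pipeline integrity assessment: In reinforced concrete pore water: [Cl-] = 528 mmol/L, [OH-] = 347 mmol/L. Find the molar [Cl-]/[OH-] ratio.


Threshold parameter = [Cl-] / [OH-] (molar basis; both in mmol/L, so units cancel)
Ratio = 528 / 347 = 1.52

1.52


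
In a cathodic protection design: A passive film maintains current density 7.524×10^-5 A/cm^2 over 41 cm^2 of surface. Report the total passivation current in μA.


I = i_pass * A, then convert A → μA (×10^6)
I = 7.524×10^-5 * 41 * 10^6 = 3084.84 μA

3084.84 μA


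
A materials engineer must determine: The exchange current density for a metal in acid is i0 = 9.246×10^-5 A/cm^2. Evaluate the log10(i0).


i0 = 9.246×10^-5 A/cm^2
log10(i0) = -4.034

-4.034


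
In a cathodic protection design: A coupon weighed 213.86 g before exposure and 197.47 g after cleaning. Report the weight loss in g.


Weight loss = initial − final
WL = 213.86 − 197.47 = 16.39 g

16.39 g


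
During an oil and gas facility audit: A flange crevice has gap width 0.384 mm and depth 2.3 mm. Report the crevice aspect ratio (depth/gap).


Aspect ratio = depth / gap
Ratio = 2.3 / 0.384 = 6.0

6.0


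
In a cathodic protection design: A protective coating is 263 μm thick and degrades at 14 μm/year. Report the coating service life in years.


Service life = thickness / degradation rate
Life = 263 / 14 = 18.8 years

18.8 years


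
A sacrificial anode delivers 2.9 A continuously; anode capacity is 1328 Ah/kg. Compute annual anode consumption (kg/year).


Annual consumption = current * hours per year / capacity
Rate = 2.9 * 8760 / 1328 = 19.1 kg/year

19.1 kg/year


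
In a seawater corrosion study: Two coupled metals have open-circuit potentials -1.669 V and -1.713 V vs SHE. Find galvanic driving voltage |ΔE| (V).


Driving voltage is the absolute potential difference.
|ΔE| = |-1.669 − (-1.713)| = 0.044 V

0.044 V


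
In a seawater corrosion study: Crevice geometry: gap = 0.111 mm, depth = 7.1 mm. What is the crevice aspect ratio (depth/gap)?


Aspect ratio = depth / gap
Ratio = 7.1 / 0.111 = 64.0

64.0


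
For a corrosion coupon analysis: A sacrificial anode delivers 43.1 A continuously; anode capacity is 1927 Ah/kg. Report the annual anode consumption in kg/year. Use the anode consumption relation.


Annual consumption = current * hours per year / capacity
Rate = 43.1 * 8760 / 1927 = 195.9 kg/year

195.9 kg/year


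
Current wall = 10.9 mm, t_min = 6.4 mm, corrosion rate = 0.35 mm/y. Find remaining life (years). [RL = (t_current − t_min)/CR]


Apply the remaining-life relation: RL = (t_current − t_min) / CR
RL = (10.9 − 6.4) / 0.35 = 4.5 / 0.35 = 12.9 years

12.9 years


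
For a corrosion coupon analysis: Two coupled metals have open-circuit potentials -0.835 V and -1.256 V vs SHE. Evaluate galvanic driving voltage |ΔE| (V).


Driving voltage is the absolute potential difference.
|ΔE| = |-0.835 − (-1.256)| = 0.421 V

0.421 V


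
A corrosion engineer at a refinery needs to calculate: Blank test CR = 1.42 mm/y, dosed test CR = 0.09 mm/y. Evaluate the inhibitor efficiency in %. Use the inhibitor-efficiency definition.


Apply the inhibitor-efficiency definition: IE = (CR_blank − CR_inh)/CR_blank × 100
IE = (1.42 − 0.09) / 1.42 × 100
IE = 1.33 / 1.42 × 100 = 93.7 %

93.7 %


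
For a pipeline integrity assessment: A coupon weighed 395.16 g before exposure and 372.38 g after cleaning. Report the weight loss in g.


Weight loss = initial − final
WL = 395.16 − 372.38 = 22.78 g

22.78 g


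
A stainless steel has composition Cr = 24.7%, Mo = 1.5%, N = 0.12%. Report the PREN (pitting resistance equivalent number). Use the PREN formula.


Apply the PREN formula: PREN = Cr + 3.3*Mo + 16*N
PREN = 24.7 + 3.3*1.5 + 16*0.12
PREN = 24.7 + 4.95 + 1.92 = 31.57

31.57


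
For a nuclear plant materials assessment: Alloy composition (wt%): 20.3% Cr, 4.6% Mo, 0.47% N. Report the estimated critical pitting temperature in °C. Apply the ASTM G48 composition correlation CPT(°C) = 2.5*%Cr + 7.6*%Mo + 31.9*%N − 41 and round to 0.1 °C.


Apply the ASTM G48 empirical CPT estimate: CPT(°C) = 2.5*%Cr + 7.6*%Mo + 31.9*%N − 41
2.5*20.3 = 50.75; 7.6*4.6 = 34.96; 31.9*0.47 = 14.993
CPT = 50.75 + 34.96 + 14.993 − 41 = 59.703 °C
Rounded to 0.1 °C: CPT ≈ 59.7 °C

59.7 °C


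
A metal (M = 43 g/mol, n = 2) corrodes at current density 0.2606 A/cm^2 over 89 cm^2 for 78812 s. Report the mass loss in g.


Apply Faraday's law: m = i*A*t*M / (n*F)
Total charge passed Q = i*A*t = 0.2606*89*78812 = 1827918.2408 C
m = Q*M/(n*F) = 1827918.2408*43/(2*96485) = 407.3197 g

407.3197 g
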